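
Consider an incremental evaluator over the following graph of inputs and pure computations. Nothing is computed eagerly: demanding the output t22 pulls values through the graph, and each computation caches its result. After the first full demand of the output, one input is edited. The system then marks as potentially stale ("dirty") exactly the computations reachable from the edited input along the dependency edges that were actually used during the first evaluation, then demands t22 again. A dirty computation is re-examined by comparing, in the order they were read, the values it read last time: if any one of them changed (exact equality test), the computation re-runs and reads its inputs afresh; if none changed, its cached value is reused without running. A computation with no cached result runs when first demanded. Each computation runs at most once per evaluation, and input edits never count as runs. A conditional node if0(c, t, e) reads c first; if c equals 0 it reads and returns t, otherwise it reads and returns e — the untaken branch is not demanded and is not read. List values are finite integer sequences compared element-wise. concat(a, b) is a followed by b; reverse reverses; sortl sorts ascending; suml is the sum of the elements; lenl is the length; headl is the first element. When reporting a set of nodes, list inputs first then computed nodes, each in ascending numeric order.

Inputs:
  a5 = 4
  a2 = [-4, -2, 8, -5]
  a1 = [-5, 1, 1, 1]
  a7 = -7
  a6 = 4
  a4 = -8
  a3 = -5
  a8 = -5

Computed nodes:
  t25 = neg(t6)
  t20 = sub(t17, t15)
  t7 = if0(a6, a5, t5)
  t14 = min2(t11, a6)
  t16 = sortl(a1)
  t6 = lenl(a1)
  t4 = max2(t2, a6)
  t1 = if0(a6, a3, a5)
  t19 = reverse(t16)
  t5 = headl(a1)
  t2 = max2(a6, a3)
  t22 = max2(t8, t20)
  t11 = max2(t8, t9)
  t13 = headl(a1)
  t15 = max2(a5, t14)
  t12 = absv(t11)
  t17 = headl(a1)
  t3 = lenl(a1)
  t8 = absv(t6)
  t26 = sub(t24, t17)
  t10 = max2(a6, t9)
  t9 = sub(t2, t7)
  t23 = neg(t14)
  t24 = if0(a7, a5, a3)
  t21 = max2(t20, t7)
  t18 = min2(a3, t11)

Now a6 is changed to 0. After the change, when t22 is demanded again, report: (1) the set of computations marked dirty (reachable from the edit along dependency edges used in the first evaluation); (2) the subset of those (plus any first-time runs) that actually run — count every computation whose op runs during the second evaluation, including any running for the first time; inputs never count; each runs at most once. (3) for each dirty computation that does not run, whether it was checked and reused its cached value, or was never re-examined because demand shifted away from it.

Dirty set: t2, t7, t9, t11, t14, t15, t20, t22.
Run set: t2, t7, t9, t11, t14, t15 (6 run).
Re-examined without running (cache reused): t20, t22.
The important point: t15 recomputes to an identical value, and the output ends up unchanged.

Initial pass — values computed on the first demand:
  t2 = max2(4, -5) = 4
  t5 = headl([-5, 1, 1, 1]) = -5
  t6 = lenl([-5, 1, 1, 1]) = 4
  t7 = if0(a6=4 -> else branch t5) = -5
  t8 = absv(4) = 4
  t9 = sub(4, -5) = 9
  t11 = max2(4, 9) = 9
  t14 = min2(9, 4) = 4
  t15 = max2(4, 4) = 4
  t17 = headl([-5, 1, 1, 1]) = -5
  t20 = sub(-5, 4) = -9
  t22 = max2(4, -9) = 4

Second demand — change propagation:
  t2: re-runs because a6 4->0; new result 0.
  t7: re-runs because a6 4->0; new result 4.
  t9: re-runs because t2 4->0; t7 -5->4; new result -4.
  t11: re-runs because t9 9->-4; new result 4.
  t14: re-runs because t11 9->4; a6 4->0; new result 0.
  t15: re-runs because t14 4->0; new result 4 (unchanged).
  t20: re-examined; everything it read last time is the same (t17 unchanged, t15 unchanged) — cache -9 kept, no run.
  t22: re-examined; everything it read last time is the same (t8 unchanged, t20 unchanged) — cache 4 kept, no run.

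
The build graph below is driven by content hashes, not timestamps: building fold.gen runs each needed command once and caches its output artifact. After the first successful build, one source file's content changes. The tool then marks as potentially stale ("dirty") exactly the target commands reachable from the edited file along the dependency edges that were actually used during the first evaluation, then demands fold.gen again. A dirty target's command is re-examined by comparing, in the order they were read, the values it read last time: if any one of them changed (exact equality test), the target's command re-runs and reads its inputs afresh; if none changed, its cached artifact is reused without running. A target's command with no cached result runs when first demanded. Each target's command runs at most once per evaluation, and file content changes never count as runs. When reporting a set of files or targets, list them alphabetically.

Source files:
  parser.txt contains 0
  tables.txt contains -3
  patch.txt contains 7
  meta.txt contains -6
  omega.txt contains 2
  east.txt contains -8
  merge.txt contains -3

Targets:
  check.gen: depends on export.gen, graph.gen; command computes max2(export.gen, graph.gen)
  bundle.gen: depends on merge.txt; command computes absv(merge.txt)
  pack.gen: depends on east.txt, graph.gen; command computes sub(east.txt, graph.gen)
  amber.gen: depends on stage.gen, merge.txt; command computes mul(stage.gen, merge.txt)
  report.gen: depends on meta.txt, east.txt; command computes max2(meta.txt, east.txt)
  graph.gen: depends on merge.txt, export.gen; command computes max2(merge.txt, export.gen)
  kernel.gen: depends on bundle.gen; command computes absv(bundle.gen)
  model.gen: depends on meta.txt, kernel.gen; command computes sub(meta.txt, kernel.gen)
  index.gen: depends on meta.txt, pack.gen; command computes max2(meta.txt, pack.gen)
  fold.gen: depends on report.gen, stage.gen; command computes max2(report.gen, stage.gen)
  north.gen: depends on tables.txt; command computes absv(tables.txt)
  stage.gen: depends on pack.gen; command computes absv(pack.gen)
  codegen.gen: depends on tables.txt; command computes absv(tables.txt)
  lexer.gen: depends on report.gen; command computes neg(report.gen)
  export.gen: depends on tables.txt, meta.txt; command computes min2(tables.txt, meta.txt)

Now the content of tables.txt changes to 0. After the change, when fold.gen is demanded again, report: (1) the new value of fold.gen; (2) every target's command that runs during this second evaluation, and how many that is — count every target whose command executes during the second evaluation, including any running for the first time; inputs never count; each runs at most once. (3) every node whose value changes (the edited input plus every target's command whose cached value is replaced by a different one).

fold.gen now evaluates to 5.
Run set: export.gen (1 run).
Changed values: tables.txt.
The important point: export.gen recomputes to an identical value, and the output ends up unchanged.

Initial pass — values computed on the first demand:
  export.gen = min2(-3, -6) = -6
  graph.gen = max2(-3, -6) = -3
  pack.gen = sub(-8, -3) = -5
  report.gen = max2(-6, -8) = -6
  stage.gen = absv(-5) = 5
  fold.gen = max2(-6, 5) = 5

Second demand — change propagation:
  export.gen: re-runs because tables.txt -3->0; new result -6 (unchanged).
  graph.gen: re-examined; everything it read last time is the same (merge.txt unchanged, export.gen unchanged) — cache -3 kept, no run.
  pack.gen: re-examined; everything it read last time is the same (east.txt unchanged, graph.gen unchanged) — cache -5 kept, no run.
  stage.gen: re-examined; everything it read last time is the same (pack.gen unchanged) — cache 5 kept, no run.
  fold.gen: re-examined; everything it read last time is the same (report.gen unchanged, stage.gen unchanged) — cache 5 kept, no run.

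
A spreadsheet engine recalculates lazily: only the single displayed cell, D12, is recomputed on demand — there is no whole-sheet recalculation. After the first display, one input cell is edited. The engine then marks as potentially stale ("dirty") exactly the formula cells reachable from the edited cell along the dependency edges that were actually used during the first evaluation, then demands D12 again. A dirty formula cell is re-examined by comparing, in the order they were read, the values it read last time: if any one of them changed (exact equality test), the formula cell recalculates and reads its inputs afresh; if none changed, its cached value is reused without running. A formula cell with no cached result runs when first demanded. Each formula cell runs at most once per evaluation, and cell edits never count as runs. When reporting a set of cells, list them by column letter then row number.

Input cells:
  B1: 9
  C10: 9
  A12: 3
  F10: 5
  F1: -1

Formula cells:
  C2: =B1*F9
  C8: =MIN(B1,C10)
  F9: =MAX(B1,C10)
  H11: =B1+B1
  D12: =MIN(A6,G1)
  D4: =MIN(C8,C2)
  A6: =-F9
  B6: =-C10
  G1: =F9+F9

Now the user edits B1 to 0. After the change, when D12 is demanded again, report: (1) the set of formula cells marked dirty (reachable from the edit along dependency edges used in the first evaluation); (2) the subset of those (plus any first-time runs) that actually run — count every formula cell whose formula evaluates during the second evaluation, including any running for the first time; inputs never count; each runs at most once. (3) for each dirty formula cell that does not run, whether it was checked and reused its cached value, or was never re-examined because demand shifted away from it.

Marked dirty: A6, D12, F9, G1.
Formula cells that run: F9 — 1 in total.
Checked but reused from cache: A6, D12, G1.
Key observation: the change is absorbed at F9 — it re-runs but produces the same value, and the output's value is unchanged.

First evaluation (everything demanded from the output):
  F9 = MAX(9, 9) = 9
  A6 = -(9) = -9
  G1 = 9 + 9 = 18
  D12 = MIN(-9, 18) = -9

Propagation after the edit:
  F9: runs — B1 9->0; result 9 (same value as before).
  A6: checked — values it read are unchanged (F9 unchanged); reused cached -9 without running.
  G1: checked — values it read are unchanged (F9 unchanged, F9 unchanged); reused cached 18 without running.
  D12: checked — values it read are unchanged (A6 unchanged, G1 unchanged); reused cached -9 without running.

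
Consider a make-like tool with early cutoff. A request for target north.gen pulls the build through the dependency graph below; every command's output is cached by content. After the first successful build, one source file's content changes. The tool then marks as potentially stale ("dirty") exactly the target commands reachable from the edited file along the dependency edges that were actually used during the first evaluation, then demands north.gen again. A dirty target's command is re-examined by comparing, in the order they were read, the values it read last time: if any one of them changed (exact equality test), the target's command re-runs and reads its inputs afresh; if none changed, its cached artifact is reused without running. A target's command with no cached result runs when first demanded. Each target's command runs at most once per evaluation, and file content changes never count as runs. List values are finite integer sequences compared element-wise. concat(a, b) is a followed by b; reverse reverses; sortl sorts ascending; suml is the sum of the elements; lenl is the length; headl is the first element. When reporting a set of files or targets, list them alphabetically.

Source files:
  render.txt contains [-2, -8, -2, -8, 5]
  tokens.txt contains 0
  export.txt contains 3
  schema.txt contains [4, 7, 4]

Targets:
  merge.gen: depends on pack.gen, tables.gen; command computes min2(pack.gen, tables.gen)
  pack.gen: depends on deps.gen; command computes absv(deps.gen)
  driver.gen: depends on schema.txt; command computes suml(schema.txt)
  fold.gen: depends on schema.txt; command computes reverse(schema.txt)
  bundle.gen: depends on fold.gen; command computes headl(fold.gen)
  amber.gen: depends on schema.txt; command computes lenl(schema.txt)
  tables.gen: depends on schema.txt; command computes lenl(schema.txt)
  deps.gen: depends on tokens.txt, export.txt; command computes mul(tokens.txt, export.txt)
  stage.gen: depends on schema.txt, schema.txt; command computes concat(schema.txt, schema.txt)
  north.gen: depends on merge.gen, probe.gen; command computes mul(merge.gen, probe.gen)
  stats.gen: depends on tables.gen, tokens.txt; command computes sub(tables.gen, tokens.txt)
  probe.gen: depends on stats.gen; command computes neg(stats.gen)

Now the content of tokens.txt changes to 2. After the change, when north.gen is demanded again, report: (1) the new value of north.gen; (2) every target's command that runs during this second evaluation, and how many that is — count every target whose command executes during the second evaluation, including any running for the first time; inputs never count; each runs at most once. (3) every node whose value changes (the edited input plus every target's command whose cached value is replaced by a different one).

First demand of the output computes:
  deps.gen = mul(0, 3) = 0
  pack.gen = absv(0) = 0
  tables.gen = lenl([4, 7, 4]) = 3
  merge.gen = min2(0, 3) = 0
  stats.gen = sub(3, 0) = 3
  probe.gen = neg(3) = -3
  north.gen = mul(0, -3) = 0

After the edit, cleaning proceeds:
  deps.gen: a read changed (tokens.txt 0->2) — executes, giving 6.
  pack.gen: a read changed (deps.gen 0->6) — executes, giving 6.
  merge.gen: a read changed (pack.gen 0->6) — executes, giving 3.
  stats.gen: a read changed (tokens.txt 0->2) — executes, giving 1.
  probe.gen: a read changed (stats.gen 3->1) — executes, giving -1.
  north.gen: a read changed (merge.gen 0->3; probe.gen -3->-1) — executes, giving -3.

Demanding north.gen again yields -3.
6 target commands run: deps.gen, merge.gen, north.gen, pack.gen, probe.gen, stats.gen.
The nodes whose values change: deps.gen, merge.gen, north.gen, pack.gen, probe.gen, stats.gen, tokens.txt.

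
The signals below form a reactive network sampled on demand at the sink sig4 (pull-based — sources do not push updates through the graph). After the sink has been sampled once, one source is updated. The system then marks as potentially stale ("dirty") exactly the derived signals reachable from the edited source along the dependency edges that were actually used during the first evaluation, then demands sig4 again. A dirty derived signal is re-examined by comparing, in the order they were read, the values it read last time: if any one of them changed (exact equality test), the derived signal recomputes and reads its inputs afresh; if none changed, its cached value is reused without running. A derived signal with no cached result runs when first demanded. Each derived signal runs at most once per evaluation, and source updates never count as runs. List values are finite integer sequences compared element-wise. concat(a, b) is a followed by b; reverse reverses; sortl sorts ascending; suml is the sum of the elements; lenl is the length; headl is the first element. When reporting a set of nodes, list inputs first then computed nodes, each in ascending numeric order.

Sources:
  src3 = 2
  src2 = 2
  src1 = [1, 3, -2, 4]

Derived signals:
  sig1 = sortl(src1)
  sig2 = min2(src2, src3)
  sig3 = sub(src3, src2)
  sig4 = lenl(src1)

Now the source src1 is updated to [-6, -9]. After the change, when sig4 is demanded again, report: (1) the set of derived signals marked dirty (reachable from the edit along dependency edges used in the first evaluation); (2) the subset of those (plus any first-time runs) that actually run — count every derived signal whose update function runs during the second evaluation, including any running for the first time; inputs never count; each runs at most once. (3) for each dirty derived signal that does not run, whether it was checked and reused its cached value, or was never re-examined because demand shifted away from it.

Dirty set: sig4.
Run set: sig4 (1 run).
All dirty derived signals ended up running.

Initial pass — values computed on the first demand:
  sig4 = lenl([1, 3, -2, 4]) = 4

Second demand — change propagation:
  sig4: re-runs because src1 [1, 3, -2, 4]->[-6, -9]; new result 2.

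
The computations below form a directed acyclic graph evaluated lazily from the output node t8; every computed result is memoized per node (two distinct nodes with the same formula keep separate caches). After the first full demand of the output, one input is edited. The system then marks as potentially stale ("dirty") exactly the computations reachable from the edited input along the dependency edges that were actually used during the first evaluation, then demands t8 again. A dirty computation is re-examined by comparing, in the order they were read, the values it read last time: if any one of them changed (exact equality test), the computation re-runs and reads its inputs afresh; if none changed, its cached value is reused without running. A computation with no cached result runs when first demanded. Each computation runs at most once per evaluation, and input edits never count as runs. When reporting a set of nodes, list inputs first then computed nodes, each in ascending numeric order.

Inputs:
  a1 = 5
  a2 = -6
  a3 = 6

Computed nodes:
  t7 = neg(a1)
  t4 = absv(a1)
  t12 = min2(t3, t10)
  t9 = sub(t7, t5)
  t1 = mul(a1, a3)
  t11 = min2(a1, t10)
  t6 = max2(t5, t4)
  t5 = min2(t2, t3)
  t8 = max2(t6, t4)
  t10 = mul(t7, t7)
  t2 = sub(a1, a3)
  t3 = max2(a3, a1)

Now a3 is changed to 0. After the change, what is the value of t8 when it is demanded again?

First demand of the output computes:
  t2 = sub(5, 6) = -1
  t3 = max2(6, 5) = 6
  t4 = absv(5) = 5
  t5 = min2(-1, 6) = -1
  t6 = max2(-1, 5) = 5
  t8 = max2(5, 5) = 5

After the edit, cleaning proceeds:
  t2: a read changed (a3 6->0) — executes, giving 5.
  t3: a read changed (a3 6->0) — executes, giving 5.
  t5: a read changed (t2 -1->5; t3 6->5) — executes, giving 5.
  t6: a read changed (t5 -1->5) — executes, giving 5 — identical to its old value.
  t8: dirty, but its reads are unchanged (t6 unchanged, t4 unchanged); cached 5 stands.

Note the absorption at t6: it re-runs yet its value is the same, leaving the output's value untouched.

Demanding t8 again yields 5.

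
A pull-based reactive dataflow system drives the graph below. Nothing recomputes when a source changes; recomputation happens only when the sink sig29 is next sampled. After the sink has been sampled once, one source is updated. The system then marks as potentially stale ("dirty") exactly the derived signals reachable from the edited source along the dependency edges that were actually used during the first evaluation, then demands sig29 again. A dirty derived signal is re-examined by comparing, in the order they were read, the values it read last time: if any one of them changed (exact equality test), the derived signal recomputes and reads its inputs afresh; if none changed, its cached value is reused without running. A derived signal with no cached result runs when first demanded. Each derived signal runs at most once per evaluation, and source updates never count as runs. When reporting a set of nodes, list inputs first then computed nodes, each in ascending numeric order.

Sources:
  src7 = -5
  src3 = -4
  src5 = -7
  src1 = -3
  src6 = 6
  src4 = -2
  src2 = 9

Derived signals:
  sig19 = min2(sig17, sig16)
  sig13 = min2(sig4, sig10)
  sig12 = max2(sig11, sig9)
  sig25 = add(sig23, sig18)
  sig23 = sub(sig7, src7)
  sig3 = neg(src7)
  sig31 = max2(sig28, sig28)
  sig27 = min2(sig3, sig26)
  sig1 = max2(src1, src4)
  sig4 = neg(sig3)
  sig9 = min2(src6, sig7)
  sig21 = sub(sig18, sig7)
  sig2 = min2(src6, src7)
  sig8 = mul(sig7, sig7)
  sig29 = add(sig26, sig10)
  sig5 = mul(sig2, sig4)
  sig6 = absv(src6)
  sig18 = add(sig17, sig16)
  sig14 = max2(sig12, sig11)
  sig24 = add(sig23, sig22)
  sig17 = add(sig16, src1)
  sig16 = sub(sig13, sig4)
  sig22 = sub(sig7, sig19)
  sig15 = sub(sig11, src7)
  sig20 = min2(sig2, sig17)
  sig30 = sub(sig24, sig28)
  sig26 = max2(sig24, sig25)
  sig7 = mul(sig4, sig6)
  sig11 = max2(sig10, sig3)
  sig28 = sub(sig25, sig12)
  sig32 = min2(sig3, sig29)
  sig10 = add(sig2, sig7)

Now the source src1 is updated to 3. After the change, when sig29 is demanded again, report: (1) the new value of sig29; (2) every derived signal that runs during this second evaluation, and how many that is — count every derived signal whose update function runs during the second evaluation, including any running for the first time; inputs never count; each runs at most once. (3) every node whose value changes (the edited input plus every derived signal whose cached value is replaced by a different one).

First evaluation (everything demanded from the output):
  sig2 = min2(6, -5) = -5
  sig3 = neg(-5) = 5
  sig4 = neg(5) = -5
  sig6 = absv(6) = 6
  sig7 = mul(-5, 6) = -30
  sig10 = add(-5, -30) = -35
  sig13 = min2(-5, -35) = -35
  sig16 = sub(-35, -5) = -30
  sig17 = add(-30, -3) = -33
  sig18 = add(-33, -30) = -63
  sig19 = min2(-33, -30) = -33
  sig22 = sub(-30, -33) = 3
  sig23 = sub(-30, -5) = -25
  sig24 = add(-25, 3) = -22
  sig25 = add(-25, -63) = -88
  sig26 = max2(-22, -88) = -22
  sig29 = add(-22, -35) = -57

Propagation after the edit:
  sig17: runs — src1 -3->3; result -27.
  sig18: runs — sig17 -33->-27; result -57.
  sig19: runs — sig17 -33->-27; result -30.
  sig22: runs — sig19 -33->-30; result 0.
  sig24: runs — sig22 3->0; result -25.
  sig25: runs — sig18 -63->-57; result -82.
  sig26: runs — sig24 -22->-25; sig25 -88->-82; result -25.
  sig29: runs — sig26 -22->-25; result -60.

New value of sig29: -60.
Derived signals that run: sig17, sig18, sig19, sig22, sig24, sig25, sig26, sig29 — 8 in total.
Values that change: src1, sig17, sig18, sig19, sig22, sig24, sig25, sig26, sig29.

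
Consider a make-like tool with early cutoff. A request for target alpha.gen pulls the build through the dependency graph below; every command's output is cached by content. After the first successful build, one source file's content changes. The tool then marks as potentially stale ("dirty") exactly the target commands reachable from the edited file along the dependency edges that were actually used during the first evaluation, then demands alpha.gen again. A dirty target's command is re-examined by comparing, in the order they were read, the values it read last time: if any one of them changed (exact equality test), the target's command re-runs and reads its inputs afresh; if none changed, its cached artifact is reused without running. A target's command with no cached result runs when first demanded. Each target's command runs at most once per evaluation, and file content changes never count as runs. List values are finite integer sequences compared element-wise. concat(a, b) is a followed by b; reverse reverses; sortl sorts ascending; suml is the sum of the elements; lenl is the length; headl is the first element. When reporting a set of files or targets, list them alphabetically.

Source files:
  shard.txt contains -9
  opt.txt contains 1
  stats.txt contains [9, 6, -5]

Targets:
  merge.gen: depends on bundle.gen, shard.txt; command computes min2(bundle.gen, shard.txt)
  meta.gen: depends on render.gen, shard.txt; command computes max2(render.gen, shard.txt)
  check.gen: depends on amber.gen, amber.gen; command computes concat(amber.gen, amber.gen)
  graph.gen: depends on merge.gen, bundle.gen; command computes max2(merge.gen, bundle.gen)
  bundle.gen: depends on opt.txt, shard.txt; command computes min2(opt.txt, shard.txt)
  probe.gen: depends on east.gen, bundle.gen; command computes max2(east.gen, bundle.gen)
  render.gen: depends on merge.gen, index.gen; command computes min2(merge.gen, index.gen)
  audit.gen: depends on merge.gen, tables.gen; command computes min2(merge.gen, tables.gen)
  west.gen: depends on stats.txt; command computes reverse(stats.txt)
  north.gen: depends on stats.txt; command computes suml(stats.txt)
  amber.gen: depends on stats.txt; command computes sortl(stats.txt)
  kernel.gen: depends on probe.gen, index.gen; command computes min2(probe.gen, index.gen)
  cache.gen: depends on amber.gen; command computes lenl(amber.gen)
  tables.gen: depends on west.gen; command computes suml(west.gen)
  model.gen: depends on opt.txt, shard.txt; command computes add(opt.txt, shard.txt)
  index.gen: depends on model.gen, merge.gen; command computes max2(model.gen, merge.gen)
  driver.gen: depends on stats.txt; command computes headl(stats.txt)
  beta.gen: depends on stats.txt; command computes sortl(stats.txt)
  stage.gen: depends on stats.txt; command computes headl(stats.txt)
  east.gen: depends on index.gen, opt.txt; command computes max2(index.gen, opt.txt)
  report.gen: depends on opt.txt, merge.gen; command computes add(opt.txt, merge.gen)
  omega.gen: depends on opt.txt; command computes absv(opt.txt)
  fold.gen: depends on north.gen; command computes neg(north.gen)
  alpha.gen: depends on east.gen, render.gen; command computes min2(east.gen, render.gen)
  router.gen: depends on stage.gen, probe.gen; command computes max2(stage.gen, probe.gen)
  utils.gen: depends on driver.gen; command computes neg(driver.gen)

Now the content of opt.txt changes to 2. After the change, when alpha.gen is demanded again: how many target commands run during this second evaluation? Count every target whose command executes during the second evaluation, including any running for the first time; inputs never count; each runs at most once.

First demand of the output computes:
  bundle.gen = min2(1, -9) = -9
  merge.gen = min2(-9, -9) = -9
  model.gen = add(1, -9) = -8
  index.gen = max2(-8, -9) = -8
  east.gen = max2(-8, 1) = 1
  render.gen = min2(-9, -8) = -9
  alpha.gen = min2(1, -9) = -9

After the edit, cleaning proceeds:
  bundle.gen: a read changed (opt.txt 1->2) — executes, giving -9 — identical to its old value.
  merge.gen: dirty, but its reads are unchanged (bundle.gen unchanged, shard.txt unchanged); cached -9 stands.
  model.gen: a read changed (opt.txt 1->2) — executes, giving -7.
  index.gen: a read changed (model.gen -8->-7) — executes, giving -7.
  east.gen: a read changed (index.gen -8->-7; opt.txt 1->2) — executes, giving 2.
  render.gen: a read changed (index.gen -8->-7) — executes, giving -9 — identical to its old value.
  alpha.gen: a read changed (east.gen 1->2) — executes, giving -9 — identical to its old value.

Note where the cutoff bites: merge.gen is checked, finds nothing changed, and keeps its cache.

6 target commands run: alpha.gen, bundle.gen, east.gen, index.gen, model.gen, render.gen.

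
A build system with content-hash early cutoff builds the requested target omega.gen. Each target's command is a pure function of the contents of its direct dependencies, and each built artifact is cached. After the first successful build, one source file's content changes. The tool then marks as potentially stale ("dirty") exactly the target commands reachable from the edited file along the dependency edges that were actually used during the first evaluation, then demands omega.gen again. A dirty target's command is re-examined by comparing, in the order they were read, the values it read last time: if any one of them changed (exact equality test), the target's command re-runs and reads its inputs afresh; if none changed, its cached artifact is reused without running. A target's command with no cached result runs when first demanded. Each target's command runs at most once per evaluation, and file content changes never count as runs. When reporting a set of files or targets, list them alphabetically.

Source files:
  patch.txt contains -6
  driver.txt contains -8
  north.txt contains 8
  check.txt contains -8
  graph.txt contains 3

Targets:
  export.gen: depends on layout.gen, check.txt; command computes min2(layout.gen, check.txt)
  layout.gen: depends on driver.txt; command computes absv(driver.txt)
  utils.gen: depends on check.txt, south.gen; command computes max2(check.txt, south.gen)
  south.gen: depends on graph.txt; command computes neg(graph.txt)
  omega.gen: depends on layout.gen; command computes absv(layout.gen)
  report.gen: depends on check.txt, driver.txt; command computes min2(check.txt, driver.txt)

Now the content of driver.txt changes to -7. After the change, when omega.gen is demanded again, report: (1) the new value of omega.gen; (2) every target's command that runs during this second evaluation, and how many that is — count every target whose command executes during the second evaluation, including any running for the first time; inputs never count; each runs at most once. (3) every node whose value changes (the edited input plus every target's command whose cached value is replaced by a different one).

First evaluation (everything demanded from the output):
  layout.gen = absv(-8) = 8
  omega.gen = absv(8) = 8

Propagation after the edit:
  layout.gen: runs — driver.txt -8->-7; result 7.
  omega.gen: runs — layout.gen 8->7; result 7.

New value of omega.gen: 7.
Target commands that run: layout.gen, omega.gen — 2 in total.
Values that change: driver.txt, layout.gen, omega.gen.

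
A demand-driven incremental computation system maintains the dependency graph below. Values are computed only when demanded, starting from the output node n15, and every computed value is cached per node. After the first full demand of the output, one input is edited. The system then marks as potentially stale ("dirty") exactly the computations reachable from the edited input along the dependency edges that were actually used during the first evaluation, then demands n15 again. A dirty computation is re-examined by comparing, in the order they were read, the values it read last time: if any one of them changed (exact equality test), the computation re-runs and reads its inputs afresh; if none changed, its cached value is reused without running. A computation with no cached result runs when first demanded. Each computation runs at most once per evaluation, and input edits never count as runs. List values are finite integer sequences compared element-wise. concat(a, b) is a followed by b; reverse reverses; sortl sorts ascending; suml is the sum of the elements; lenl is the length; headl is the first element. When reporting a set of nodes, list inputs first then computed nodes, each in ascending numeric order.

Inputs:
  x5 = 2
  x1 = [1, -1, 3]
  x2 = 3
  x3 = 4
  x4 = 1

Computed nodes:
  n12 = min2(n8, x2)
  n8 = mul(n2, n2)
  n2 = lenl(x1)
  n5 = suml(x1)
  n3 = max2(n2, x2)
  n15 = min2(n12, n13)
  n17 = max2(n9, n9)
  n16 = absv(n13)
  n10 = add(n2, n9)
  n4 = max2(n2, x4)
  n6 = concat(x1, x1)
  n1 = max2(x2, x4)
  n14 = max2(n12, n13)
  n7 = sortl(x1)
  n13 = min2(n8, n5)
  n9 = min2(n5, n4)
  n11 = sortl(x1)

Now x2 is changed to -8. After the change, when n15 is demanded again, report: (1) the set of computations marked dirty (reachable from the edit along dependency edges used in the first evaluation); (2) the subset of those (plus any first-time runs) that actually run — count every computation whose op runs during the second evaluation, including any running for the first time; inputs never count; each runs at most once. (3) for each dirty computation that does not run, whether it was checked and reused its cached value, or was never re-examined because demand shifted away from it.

First evaluation (everything demanded from the output):
  n2 = lenl([1, -1, 3]) = 3
  n5 = suml([1, -1, 3]) = 3
  n8 = mul(3, 3) = 9
  n12 = min2(9, 3) = 3
  n13 = min2(9, 3) = 3
  n15 = min2(3, 3) = 3

Propagation after the edit:
  n12: runs — x2 3->-8; result -8.
  n15: runs — n12 3->-8; result -8.

Marked dirty: n12, n15.
Computations that run: n12, n15 — 2 in total.
Every dirty computation ran.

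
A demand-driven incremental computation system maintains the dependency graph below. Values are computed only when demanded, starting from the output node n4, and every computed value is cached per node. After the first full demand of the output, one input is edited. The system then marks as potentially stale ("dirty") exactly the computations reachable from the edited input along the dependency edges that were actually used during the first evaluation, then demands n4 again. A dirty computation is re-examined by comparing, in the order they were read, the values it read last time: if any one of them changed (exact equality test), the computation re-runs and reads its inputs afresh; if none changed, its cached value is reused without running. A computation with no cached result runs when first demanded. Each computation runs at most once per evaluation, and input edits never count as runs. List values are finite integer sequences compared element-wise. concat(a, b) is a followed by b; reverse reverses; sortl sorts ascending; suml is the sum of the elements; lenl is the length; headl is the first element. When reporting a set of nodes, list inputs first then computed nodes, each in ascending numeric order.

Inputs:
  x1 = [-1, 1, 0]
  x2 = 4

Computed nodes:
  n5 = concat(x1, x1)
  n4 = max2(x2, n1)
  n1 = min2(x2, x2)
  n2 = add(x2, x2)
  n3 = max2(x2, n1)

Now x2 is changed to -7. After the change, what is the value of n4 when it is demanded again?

New value of n4: -7.

First evaluation (everything demanded from the output):
  n1 = min2(4, 4) = 4
  n4 = max2(4, 4) = 4

Propagation after the edit:
  n1: runs — x2 4->-7; x2 4->-7; result -7.
  n4: runs — x2 4->-7; n1 4->-7; result -7.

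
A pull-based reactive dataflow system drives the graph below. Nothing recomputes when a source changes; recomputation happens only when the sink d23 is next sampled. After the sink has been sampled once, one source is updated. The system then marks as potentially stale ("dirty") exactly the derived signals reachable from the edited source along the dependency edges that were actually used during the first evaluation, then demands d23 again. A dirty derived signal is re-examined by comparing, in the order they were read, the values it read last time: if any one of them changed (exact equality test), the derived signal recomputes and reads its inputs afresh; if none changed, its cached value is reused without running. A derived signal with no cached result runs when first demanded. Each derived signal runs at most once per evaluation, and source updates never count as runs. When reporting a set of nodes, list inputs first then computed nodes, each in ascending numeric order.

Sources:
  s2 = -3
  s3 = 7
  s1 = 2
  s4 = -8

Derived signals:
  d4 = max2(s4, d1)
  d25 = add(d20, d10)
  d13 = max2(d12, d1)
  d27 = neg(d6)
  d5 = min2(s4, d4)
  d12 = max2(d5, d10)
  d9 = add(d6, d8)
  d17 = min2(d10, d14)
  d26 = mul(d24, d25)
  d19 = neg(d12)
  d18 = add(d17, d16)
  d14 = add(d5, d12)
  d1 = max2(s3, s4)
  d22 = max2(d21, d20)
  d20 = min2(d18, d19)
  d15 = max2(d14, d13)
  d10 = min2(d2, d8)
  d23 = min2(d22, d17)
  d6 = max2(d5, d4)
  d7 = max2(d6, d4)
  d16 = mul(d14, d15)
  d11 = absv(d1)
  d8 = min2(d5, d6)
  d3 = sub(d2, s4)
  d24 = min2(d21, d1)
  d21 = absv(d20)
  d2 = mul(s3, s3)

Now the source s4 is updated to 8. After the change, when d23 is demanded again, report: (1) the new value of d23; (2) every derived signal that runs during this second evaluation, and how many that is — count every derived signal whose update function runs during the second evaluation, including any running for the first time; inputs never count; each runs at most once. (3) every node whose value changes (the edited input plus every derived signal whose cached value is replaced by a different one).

First evaluation (everything demanded from the output):
  d1 = max2(7, -8) = 7
  d2 = mul(7, 7) = 49
  d4 = max2(-8, 7) = 7
  d5 = min2(-8, 7) = -8
  d6 = max2(-8, 7) = 7
  d8 = min2(-8, 7) = -8
  d10 = min2(49, -8) = -8
  d12 = max2(-8, -8) = -8
  d13 = max2(-8, 7) = 7
  d14 = add(-8, -8) = -16
  d15 = max2(-16, 7) = 7
  d16 = mul(-16, 7) = -112
  d17 = min2(-8, -16) = -16
  d18 = add(-16, -112) = -128
  d19 = neg(-8) = 8
  d20 = min2(-128, 8) = -128
  d21 = absv(-128) = 128
  d22 = max2(128, -128) = 128
  d23 = min2(128, -16) = -16

Propagation after the edit:
  d1: runs — s4 -8->8; result 8.
  d4: runs — s4 -8->8; d1 7->8; result 8.
  d5: runs — s4 -8->8; d4 7->8; result 8.
  d6: runs — d5 -8->8; d4 7->8; result 8.
  d8: runs — d5 -8->8; d6 7->8; result 8.
  d10: runs — d8 -8->8; result 8.
  d12: runs — d5 -8->8; d10 -8->8; result 8.
  d13: runs — d12 -8->8; d1 7->8; result 8.
  d14: runs — d5 -8->8; d12 -8->8; result 16.
  d15: runs — d14 -16->16; d13 7->8; result 16.
  d16: runs — d14 -16->16; d15 7->16; result 256.
  d17: runs — d10 -8->8; d14 -16->16; result 8.
  d18: runs — d17 -16->8; d16 -112->256; result 264.
  d19: runs — d12 -8->8; result -8.
  d20: runs — d18 -128->264; d19 8->-8; result -8.
  d21: runs — d20 -128->-8; result 8.
  d22: runs — d21 128->8; d20 -128->-8; result 8.
  d23: runs — d22 128->8; d17 -16->8; result 8.

New value of d23: 8.
Derived signals that run: d1, d4, d5, d6, d8, d10, d12, d13, d14, d15, d16, d17, d18, d19, d20, d21, d22, d23 — 18 in total.
Values that change: s4, d1, d4, d5, d6, d8, d10, d12, d13, d14, d15, d16, d17, d18, d19, d20, d21, d22, d23.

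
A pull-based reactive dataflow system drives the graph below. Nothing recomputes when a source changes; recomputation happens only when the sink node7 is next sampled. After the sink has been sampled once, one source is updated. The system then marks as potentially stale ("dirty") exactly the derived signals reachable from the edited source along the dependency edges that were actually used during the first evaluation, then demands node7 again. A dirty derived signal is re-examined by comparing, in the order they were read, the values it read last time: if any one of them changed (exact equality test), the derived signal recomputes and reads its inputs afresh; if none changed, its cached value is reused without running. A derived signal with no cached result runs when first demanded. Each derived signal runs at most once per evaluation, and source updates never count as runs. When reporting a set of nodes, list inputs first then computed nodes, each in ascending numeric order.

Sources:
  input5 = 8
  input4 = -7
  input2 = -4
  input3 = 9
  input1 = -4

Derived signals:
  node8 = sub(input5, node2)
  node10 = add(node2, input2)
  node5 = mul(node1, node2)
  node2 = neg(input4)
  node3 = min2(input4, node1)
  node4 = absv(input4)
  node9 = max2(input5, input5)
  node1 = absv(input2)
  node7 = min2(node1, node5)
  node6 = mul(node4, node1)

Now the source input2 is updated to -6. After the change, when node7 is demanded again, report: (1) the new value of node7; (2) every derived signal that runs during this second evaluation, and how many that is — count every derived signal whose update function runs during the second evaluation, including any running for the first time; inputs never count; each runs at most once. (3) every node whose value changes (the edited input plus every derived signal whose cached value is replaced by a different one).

New value of node7: 6.
Derived signals that run: node1, node5, node7 — 3 in total.
Values that change: input2, node1, node5, node7.

First evaluation (everything demanded from the output):
  node1 = absv(-4) = 4
  node2 = neg(-7) = 7
  node5 = mul(4, 7) = 28
  node7 = min2(4, 28) = 4

Propagation after the edit:
  node1: runs — input2 -4->-6; result 6.
  node5: runs — node1 4->6; result 42.
  node7: runs — node1 4->6; node5 28->42; result 6.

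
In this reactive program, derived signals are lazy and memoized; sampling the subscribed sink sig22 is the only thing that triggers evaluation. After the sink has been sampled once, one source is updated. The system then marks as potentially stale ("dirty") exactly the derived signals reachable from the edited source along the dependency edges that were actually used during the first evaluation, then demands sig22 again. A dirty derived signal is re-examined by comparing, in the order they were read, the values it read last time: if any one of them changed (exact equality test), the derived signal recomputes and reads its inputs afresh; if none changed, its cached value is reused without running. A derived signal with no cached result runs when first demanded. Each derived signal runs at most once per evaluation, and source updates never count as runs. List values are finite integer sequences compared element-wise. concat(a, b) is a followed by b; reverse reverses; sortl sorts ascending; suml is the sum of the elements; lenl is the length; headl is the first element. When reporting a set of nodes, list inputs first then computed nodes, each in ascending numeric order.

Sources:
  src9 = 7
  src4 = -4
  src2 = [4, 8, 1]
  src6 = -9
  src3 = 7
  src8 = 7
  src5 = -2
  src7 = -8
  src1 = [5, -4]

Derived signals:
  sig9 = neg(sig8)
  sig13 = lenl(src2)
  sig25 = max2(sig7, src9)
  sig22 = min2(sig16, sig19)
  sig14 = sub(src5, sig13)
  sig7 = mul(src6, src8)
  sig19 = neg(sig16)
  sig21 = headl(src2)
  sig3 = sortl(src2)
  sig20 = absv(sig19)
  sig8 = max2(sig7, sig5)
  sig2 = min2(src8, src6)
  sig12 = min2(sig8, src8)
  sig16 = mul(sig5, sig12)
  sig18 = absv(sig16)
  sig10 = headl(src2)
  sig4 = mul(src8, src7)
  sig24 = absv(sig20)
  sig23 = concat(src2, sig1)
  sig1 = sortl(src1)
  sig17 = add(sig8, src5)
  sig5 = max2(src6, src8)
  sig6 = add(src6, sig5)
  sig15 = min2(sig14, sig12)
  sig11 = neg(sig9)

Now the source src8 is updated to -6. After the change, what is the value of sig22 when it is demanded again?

First demand of the output computes:
  sig5 = max2(-9, 7) = 7
  sig7 = mul(-9, 7) = -63
  sig8 = max2(-63, 7) = 7
  sig12 = min2(7, 7) = 7
  sig16 = mul(7, 7) = 49
  sig19 = neg(49) = -49
  sig22 = min2(49, -49) = -49

After the edit, cleaning proceeds:
  sig5: a read changed (src8 7->-6) — executes, giving -6.
  sig7: a read changed (src8 7->-6) — executes, giving 54.
  sig8: a read changed (sig7 -63->54; sig5 7->-6) — executes, giving 54.
  sig12: a read changed (sig8 7->54; src8 7->-6) — executes, giving -6.
  sig16: a read changed (sig5 7->-6; sig12 7->-6) — executes, giving 36.
  sig19: a read changed (sig16 49->36) — executes, giving -36.
  sig22: a read changed (sig16 49->36; sig19 -49->-36) — executes, giving -36.

Demanding sig22 again yields -36.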